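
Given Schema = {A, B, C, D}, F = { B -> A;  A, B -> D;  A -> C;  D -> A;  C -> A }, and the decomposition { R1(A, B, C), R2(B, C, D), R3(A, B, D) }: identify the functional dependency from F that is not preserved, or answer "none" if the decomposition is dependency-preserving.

B → A lies within R1.
A, B → D lies within R3.
A → C lies within R1.
D → A lies within R3.
C → A lies within R1.
Every dependency is enforceable on the fragments, so the decomposition is dependency-preserving.

none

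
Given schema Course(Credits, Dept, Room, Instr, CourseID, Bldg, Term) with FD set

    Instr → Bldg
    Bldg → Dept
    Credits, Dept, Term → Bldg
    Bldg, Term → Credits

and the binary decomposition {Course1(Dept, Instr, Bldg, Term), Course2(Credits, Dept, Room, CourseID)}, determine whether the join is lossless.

Common attributes: Course1 ∩ Course2 = {Dept}.
No dependency enlarges {Dept}, so (Dept)⁺ = {Dept}.
The closure contains neither all of Course1 = {Dept, Instr, Bldg, Term} nor all of Course2 = {Credits, Dept, Room, CourseID}, so the common attributes are not a superkey of either fragment. The join is lossy.

No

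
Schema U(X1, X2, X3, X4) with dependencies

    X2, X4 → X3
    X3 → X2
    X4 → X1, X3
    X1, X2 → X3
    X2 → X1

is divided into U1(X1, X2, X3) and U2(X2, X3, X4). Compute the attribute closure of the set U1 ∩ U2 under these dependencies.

U1 ∩ U2 = {X2, X3}.
X2 → X1 applies, adding X1
Closure: {X1, X2, X3}.

X1, X2, X3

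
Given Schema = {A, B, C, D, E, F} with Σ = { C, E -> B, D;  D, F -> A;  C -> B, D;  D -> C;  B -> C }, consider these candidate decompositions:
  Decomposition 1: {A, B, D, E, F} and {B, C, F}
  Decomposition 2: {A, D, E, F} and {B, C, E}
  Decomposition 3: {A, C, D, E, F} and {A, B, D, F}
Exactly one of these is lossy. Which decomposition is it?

Decomposition 2

Decomposition 1: common = {B, F}, closure = {A, B, C, D, F} → lossless.
Decomposition 2: common = {E}, closure = {E} → lossy.
Decomposition 3: common = {A, D, F}, closure = {A, B, C, D, F} → lossless.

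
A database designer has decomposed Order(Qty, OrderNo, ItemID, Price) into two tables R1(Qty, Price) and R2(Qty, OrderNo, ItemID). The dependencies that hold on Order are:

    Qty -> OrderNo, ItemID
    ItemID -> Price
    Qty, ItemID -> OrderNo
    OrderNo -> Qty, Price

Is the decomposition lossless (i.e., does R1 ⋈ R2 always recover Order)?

Common attributes: R1 ∩ R2 = {Qty}.
Closure of {Qty}: Qty → OrderNo, ItemID applies, adding OrderNo, ItemID; ItemID → Price applies, adding Price. So (Qty)⁺ = {Qty, OrderNo, ItemID, Price}.
This closure contains every attribute of R1, so R1 ∩ R2 → R1. The join is lossless.

Yes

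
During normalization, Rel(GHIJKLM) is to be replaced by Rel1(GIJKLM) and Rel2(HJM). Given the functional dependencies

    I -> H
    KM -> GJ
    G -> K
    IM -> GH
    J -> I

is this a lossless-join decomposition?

Common attributes: Rel1 ∩ Rel2 = {JM}.
Closure of {JM}: J → I applies, adding I; I → H applies, adding H; IM → GH applies, adding G; G → K applies, adding K. So (JM)⁺ = {GHIJKM}.
This closure contains every attribute of Rel2, so Rel1 ∩ Rel2 → Rel2. The join is lossless.

Yes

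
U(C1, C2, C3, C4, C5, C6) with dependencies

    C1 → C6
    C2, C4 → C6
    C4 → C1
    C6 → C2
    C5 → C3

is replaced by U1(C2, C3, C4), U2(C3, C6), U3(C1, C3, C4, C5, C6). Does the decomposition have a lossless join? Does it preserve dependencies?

lossless but not dependency-preserving

Lossless test (chase): Rows 1 and 3 agree on C4; apply C4→C1 and equate their C1 entries. Rows 2 and 3 agree on C6; apply C6→C2 and equate their C2 entries. Rows 1 and 3 agree on C1; apply C1→C6 and equate their C6 entries. Rows 1 and 2 agree on C6; apply C6→C2 and equate their C2 entries. Row 3 is now all distinguished symbols — the join is lossless.
Dependency preservation: the restricted closure of {C6} across the fragments never reaches {C2}, so C6 → C2 cannot be enforced without a join — not preserved.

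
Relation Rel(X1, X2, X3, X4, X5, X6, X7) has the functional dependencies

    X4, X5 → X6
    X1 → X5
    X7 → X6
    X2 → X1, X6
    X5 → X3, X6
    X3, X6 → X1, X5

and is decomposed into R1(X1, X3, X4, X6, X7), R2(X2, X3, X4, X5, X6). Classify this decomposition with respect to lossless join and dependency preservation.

lossy but dependency-preserving

Lossless test: (X3, X4, X6)⁺ = {X1, X3, X4, X5, X6}, which is a superkey of neither fragment — lossy.
Dependency preservation: X1 → X5; X2 → X1, X6; X3, X6 → X1, X5 are not contained in any single fragment, but the restricted closure of each left-hand side across the fragments still reaches the right-hand side; the remaining FDs each lie inside some fragment. All dependencies are preserved.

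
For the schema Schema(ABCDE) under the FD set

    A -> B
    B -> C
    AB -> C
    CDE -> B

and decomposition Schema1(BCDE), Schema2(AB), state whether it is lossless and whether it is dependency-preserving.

lossy but dependency-preserving

Lossless test: (B)⁺ = {BC}, which is a superkey of neither fragment — lossy.
Dependency preservation: AB → C is not contained in any single fragment, but the restricted closure of its left-hand side across the fragments still reaches the right-hand side; the remaining FDs each lie inside some fragment. All dependencies are preserved.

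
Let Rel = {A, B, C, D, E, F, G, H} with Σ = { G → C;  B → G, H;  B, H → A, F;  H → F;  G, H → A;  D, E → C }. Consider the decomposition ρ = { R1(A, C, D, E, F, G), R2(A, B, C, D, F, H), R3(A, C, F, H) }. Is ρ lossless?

No

Chase test. Columns are A, B, C, D, E, F, G, H; row i has aⱼ where attribute j ∈ Ri, else bᵢⱼ.
Initial tableau (one row per fragment):
  row 1: a1 b12 a3 a4 a5 a6 a7 b18
  row 2: a1 a2 a3 a4 b25 a6 b27 a8
  row 3: a1 b32 a3 b34 b35 a6 b37 a8
No row becomes fully distinguished — the join is lossy.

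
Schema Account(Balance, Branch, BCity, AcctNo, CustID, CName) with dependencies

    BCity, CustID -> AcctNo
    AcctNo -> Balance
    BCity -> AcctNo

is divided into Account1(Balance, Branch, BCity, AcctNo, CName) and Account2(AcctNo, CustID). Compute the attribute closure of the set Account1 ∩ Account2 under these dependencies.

Balance, AcctNo

Account1 ∩ Account2 = {AcctNo}.
AcctNo → Balance applies, adding Balance
Closure: {Balance, AcctNo}.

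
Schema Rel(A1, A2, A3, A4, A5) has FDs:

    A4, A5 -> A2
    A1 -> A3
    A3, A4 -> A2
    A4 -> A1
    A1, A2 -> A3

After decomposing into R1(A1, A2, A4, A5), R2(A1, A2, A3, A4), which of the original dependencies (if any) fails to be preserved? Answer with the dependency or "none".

none

A4, A5 → A2 lies within R1.
A1 → A3 lies within R2.
A3, A4 → A2 lies within R2.
A4 → A1 lies within R1.
A1, A2 → A3 lies within R2.
Every dependency is enforceable on the fragments, so the decomposition is dependency-preserving.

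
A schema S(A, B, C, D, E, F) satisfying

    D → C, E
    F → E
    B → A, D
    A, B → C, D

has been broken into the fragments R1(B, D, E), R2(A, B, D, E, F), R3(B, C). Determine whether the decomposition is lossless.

Chase test. Columns are A, B, C, D, E, F; row i has aⱼ where attribute j ∈ Ri, else bᵢⱼ.
Initial tableau (one row per fragment):
  row 1: b11 a2 b13 a4 a5 b16
  row 2: a1 a2 b23 a4 a5 a6
  row 3: b31 a2 a3 b34 b35 b36
Rows 1 and 2 agree on D; apply D→C, E and equate their C, E entries.
Rows 1 and 2 agree on B; apply B→A, D and equate their A, D entries.
Rows 1 and 3 agree on B; apply B→A, D and equate their A, D entries.
Rows 1 and 3 agree on A, B; apply A, B→C, D and equate their C, D entries.
Rows 1 and 3 agree on D; apply D→C, E and equate their C, E entries.
Row 2 is now all distinguished symbols — the join is lossless.

Yes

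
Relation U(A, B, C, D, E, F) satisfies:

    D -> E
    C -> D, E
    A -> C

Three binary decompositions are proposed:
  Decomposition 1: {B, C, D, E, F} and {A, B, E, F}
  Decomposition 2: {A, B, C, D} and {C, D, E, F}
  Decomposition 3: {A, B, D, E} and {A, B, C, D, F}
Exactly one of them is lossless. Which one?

Decomposition 3

Decomposition 1: common = {B, E, F}, closure = {B, E, F} → lossy.
Decomposition 2: common = {C, D}, closure = {C, D, E} → lossy.
Decomposition 3: common = {A, B, D}, closure = {A, B, C, D, E} → lossless.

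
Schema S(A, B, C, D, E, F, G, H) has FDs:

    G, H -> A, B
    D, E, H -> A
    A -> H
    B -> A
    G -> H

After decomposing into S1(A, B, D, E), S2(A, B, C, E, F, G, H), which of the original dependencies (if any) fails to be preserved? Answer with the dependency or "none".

D, E, H -> A

Check D, E, H → A: no single fragment contains all of {A, D, E, H}, and the restricted closure of {D, E, H} across the fragments never reaches {A}.
G, H → A, B is preserved.
A → H is preserved.
B → A is preserved.
G → H is preserved.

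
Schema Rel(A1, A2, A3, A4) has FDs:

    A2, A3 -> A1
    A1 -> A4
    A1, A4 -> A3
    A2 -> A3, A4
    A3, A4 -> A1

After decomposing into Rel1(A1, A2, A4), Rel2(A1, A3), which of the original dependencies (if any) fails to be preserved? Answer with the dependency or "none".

A3, A4 -> A1

Check A3, A4 → A1: no single fragment contains all of {A1, A3, A4}, and the restricted closure of {A3, A4} across the fragments never reaches {A1}.
A2, A3 → A1 is preserved.
A1 → A4 is preserved.
A1, A4 → A3 is preserved.
A2 → A3, A4 is preserved.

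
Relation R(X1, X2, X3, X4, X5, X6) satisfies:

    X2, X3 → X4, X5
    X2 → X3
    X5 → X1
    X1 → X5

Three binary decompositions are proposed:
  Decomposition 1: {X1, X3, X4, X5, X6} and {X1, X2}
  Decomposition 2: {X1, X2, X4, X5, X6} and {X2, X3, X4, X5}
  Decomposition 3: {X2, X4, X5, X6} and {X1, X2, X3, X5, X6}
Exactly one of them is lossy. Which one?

Decomposition 1: common = {X1}, closure = {X1, X5} → lossy.
Decomposition 2: common = {X2, X4, X5}, closure = {X1, X2, X3, X4, X5} → lossless.
Decomposition 3: common = {X2, X5, X6}, closure = {X1, X2, X3, X4, X5, X6} → lossless.

Decomposition 1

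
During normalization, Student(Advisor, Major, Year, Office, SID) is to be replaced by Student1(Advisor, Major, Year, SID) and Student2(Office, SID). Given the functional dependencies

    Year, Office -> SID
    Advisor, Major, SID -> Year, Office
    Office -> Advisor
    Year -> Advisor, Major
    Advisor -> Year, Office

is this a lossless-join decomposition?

Common attributes: Student1 ∩ Student2 = {SID}.
No dependency enlarges {SID}, so (SID)⁺ = {SID}.
The closure contains neither all of Student1 = {Advisor, Major, Year, SID} nor all of Student2 = {Office, SID}, so the common attributes are not a superkey of either fragment. The join is lossy.

No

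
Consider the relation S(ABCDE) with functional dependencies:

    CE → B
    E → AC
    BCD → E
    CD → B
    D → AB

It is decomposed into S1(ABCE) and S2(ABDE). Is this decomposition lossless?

Common attributes: S1 ∩ S2 = {ABE}.
Closure of {ABE}: E → AC applies, adding C. So (ABE)⁺ = {ABCE}.
This closure contains every attribute of S1, so S1 ∩ S2 → S1. The join is lossless.

Yes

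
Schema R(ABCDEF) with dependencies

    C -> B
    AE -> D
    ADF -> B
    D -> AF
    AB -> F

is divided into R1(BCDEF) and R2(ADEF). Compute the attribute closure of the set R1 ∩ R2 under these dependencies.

R1 ∩ R2 = {DEF}.
D → AF applies, adding A
ADF → B applies, adding B
Closure: {ABDEF}.

ABDEF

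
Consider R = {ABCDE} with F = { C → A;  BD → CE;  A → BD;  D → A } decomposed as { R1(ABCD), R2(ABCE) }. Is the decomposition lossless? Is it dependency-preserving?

lossless and dependency-preserving

Lossless test: (ABC)⁺ = {ABCDE}, which contains all of one fragment — lossless.
Dependency preservation: BD → CE is not contained in any single fragment, but the restricted closure of its left-hand side across the fragments still reaches the right-hand side; the remaining FDs each lie inside some fragment. All dependencies are preserved.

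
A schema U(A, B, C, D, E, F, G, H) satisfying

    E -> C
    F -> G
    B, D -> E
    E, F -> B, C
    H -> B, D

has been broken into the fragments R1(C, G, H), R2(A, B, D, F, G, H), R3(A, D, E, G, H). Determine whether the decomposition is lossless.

Yes

Chase test. Columns are A, B, C, D, E, F, G, H; row i has aⱼ where attribute j ∈ Ri, else bᵢⱼ.
Initial tableau (one row per fragment):
  row 1: b11 b12 a3 b14 b15 b16 a7 a8
  row 2: a1 a2 b23 a4 b25 a6 a7 a8
  row 3: a1 b32 b33 a4 a5 b36 a7 a8
Rows 1 and 2 agree on H; apply H→B, D and equate their B, D entries.
Rows 1 and 3 agree on H; apply H→B, D and equate their B, D entries.
Rows 1 and 2 agree on B, D; apply B, D→E and equate their E entries.
Rows 1 and 3 agree on B, D; apply B, D→E and equate their E entries.
Rows 1 and 2 agree on E; apply E→C and equate their C entries.
Rows 1 and 3 agree on E; apply E→C and equate their C entries.
Row 2 is now all distinguished symbols — the join is lossless.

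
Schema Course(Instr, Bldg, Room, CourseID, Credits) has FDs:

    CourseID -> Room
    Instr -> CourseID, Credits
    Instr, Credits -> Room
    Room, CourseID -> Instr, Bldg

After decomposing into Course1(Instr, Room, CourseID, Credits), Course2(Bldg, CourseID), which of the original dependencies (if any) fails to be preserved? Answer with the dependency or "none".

CourseID → Room lies within Course1.
Instr → CourseID, Credits lies within Course1.
Instr, Credits → Room lies within Course1.
Room, CourseID → Instr, Bldg: restricted closure across fragments reaches Instr, Bldg.
Every dependency is enforceable on the fragments, so the decomposition is dependency-preserving.

none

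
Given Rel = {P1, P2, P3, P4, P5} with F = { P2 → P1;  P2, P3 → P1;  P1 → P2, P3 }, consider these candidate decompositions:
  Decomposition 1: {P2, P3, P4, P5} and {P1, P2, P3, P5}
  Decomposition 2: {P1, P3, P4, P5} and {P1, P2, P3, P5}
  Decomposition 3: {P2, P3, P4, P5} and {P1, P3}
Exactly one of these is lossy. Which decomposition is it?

Decomposition 3

Decomposition 1: common = {P2, P3, P5}, closure = {P1, P2, P3, P5} → lossless.
Decomposition 2: common = {P1, P3, P5}, closure = {P1, P2, P3, P5} → lossless.
Decomposition 3: common = {P3}, closure = {P3} → lossy.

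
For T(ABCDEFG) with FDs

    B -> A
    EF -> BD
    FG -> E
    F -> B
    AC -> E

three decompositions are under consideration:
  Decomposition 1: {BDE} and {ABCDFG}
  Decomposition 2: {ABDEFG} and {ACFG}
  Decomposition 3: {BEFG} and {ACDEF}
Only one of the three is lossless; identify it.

Decomposition 2

Decomposition 1: common = {BD}, closure = {ABD} → lossy.
Decomposition 2: common = {AFG}, closure = {ABDEFG} → lossless.
Decomposition 3: common = {EF}, closure = {ABDEF} → lossy.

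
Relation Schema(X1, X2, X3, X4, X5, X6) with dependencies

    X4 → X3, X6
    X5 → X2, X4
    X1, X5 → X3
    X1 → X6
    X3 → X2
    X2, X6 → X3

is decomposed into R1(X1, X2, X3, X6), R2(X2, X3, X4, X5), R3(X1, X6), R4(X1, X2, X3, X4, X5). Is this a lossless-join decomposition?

Yes

Chase test. Columns are X1, X2, X3, X4, X5, X6; row i has aⱼ where attribute j ∈ Ri, else bᵢⱼ.
Initial tableau (one row per fragment):
  row 1: a1 a2 a3 b14 b15 a6
  row 2: b21 a2 a3 a4 a5 b26
  row 3: a1 b32 b33 b34 b35 a6
  row 4: a1 a2 a3 a4 a5 b46
Rows 2 and 4 agree on X4; apply X4→X3, X6 and equate their X3, X6 entries.
Rows 1 and 4 agree on X1; apply X1→X6 and equate their X6 entries.
Row 4 is now all distinguished symbols — the join is lossless.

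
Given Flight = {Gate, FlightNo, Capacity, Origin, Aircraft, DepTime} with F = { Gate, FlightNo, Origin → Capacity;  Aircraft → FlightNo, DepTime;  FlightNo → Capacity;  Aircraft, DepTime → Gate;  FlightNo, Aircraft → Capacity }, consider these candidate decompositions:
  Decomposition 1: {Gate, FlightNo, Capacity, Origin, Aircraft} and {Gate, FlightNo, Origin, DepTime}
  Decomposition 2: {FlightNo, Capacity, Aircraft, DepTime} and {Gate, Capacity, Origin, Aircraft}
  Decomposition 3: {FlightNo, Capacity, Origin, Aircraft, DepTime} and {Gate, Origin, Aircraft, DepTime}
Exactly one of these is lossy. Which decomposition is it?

Decomposition 1: common = {Gate, FlightNo, Origin}, closure = {Gate, FlightNo, Capacity, Origin} → lossy.
Decomposition 2: common = {Capacity, Aircraft}, closure = {Gate, FlightNo, Capacity, Aircraft, DepTime} → lossless.
Decomposition 3: common = {Origin, Aircraft, DepTime}, closure = {Gate, FlightNo, Capacity, Origin, Aircraft, DepTime} → lossless.

Decomposition 1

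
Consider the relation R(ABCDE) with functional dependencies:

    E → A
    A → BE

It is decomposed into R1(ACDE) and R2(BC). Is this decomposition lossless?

No

Common attributes: R1 ∩ R2 = {C}.
No dependency enlarges {C}, so (C)⁺ = {C}.
The closure contains neither all of R1 = {ACDE} nor all of R2 = {BC}, so the common attributes are not a superkey of either fragment. The join is lossy.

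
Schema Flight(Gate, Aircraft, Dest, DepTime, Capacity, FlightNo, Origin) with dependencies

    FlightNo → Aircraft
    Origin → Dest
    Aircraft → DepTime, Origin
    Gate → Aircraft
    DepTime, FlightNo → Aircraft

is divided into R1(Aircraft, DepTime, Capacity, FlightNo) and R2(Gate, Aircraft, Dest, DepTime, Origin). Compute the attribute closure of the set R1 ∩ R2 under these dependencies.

R1 ∩ R2 = {Aircraft, DepTime}.
Aircraft → DepTime, Origin applies, adding Origin
Origin → Dest applies, adding Dest
Closure: {Aircraft, Dest, DepTime, Origin}.

Aircraft, Dest, DepTime, Origin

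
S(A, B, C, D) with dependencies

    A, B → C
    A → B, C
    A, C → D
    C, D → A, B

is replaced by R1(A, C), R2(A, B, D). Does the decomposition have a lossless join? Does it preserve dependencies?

Lossless test: (A)⁺ = {A, B, C, D}, which contains all of one fragment — lossless.
Dependency preservation: the restricted closure of {C, D} across the fragments never reaches {A, B}, so C, D → A, B cannot be enforced without a join — not preserved.

lossless but not dependency-preserving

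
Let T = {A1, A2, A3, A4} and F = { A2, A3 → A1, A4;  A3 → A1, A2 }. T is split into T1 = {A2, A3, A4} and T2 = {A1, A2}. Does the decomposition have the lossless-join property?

No

Common attributes: T1 ∩ T2 = {A2}.
No dependency enlarges {A2}, so (A2)⁺ = {A2}.
The closure contains neither all of T1 = {A2, A3, A4} nor all of T2 = {A1, A2}, so the common attributes are not a superkey of either fragment. The join is lossy.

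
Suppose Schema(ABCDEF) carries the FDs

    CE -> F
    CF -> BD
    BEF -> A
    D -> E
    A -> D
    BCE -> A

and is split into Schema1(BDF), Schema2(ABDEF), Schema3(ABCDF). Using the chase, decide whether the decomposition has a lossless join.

Chase test. Columns are ABCDEF; row i has aⱼ where attribute j ∈ Schemai, else bᵢⱼ.
Initial tableau (one row per fragment):
  row 1: b11 a2 b13 a4 b15 a6
  row 2: a1 a2 b23 a4 a5 a6
  row 3: a1 a2 a3 a4 b35 a6
Rows 1 and 2 agree on D; apply D→E and equate their E entries.
Rows 1 and 3 agree on D; apply D→E and equate their E entries.
Rows 1 and 2 agree on BEF; apply BEF→A and equate their A entries.
Row 3 is now all distinguished symbols — the join is lossless.

Yes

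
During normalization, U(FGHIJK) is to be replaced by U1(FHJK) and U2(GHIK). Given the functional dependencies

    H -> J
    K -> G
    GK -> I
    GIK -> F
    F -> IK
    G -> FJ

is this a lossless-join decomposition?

Common attributes: U1 ∩ U2 = {HK}.
Closure of {HK}: H → J applies, adding J; K → G applies, adding G; GK → I applies, adding I; GIK → F applies, adding F. So (HK)⁺ = {FGHIJK}.
This closure contains every attribute of U1, so U1 ∩ U2 → U1. The join is lossless.

Yes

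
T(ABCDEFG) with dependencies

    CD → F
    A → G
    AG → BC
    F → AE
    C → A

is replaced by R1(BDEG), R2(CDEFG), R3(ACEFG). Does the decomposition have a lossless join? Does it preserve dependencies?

Lossless test (chase): Rows 2 and 3 agree on F; apply F→AE and equate their AE entries. Rows 2 and 3 agree on AG; apply AG→BC and equate their BC entries. No row becomes fully distinguished — the join is lossy.
Dependency preservation: the restricted closure of {AG} across the fragments never reaches {BC}, so AG → BC cannot be enforced without a join — not preserved.

lossy and not dependency-preserving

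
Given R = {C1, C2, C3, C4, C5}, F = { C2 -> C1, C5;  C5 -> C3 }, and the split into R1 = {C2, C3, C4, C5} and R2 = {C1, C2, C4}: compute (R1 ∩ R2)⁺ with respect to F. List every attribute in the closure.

R1 ∩ R2 = {C2, C4}.
C2 → C1, C5 applies, adding C1, C5
C5 → C3 applies, adding C3
Closure: {C1, C2, C3, C4, C5}.

C1, C2, C3, C4, C5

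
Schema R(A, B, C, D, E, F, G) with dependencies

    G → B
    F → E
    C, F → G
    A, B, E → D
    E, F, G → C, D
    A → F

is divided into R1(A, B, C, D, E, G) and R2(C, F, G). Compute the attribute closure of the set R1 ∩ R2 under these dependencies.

B, C, G

R1 ∩ R2 = {C, G}.
G → B applies, adding B
Closure: {B, C, G}.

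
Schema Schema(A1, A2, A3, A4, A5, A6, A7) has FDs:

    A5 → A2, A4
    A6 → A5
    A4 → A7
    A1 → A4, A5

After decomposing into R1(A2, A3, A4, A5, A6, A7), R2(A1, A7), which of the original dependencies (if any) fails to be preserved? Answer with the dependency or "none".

Check A1 → A4, A5: no single fragment contains all of {A1, A4, A5}, and the restricted closure of {A1} across the fragments never reaches {A4, A5}.
A5 → A2, A4 is preserved.
A6 → A5 is preserved.
A4 → A7 is preserved.

A1 → A4, A5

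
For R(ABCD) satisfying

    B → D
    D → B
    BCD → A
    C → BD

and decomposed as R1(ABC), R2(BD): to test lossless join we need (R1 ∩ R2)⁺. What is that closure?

R1 ∩ R2 = {B}.
B → D applies, adding D
Closure: {BD}.

BD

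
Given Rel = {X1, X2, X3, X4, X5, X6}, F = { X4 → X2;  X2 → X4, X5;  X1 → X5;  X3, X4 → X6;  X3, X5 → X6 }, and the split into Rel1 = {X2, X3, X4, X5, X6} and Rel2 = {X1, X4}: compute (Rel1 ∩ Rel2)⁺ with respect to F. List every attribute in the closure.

X2, X4, X5

Rel1 ∩ Rel2 = {X4}.
X4 → X2 applies, adding X2
X2 → X4, X5 applies, adding X5
Closure: {X2, X4, X5}.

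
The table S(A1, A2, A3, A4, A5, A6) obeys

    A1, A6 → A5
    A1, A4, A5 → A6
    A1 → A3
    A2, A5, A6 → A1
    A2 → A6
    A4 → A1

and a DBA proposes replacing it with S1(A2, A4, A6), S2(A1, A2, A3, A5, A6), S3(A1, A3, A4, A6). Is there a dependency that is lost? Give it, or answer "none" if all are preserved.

A1, A4, A5 → A6

Check A1, A4, A5 → A6: no single fragment contains all of {A1, A4, A5, A6}, and the restricted closure of {A1, A4, A5} across the fragments never reaches {A6}.
A1, A6 → A5 is preserved.
A1 → A3 is preserved.
A2, A5, A6 → A1 is preserved.
A2 → A6 is preserved.
A4 → A1 is preserved.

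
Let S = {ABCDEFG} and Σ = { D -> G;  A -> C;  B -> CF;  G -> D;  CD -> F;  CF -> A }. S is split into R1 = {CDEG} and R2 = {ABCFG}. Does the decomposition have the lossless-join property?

No

Common attributes: R1 ∩ R2 = {CG}.
Closure of {CG}: G → D applies, adding D; CD → F applies, adding F; CF → A applies, adding A. So (CG)⁺ = {ACDFG}.
The closure contains neither all of R1 = {CDEG} nor all of R2 = {ABCFG}, so the common attributes are not a superkey of either fragment. The join is lossy.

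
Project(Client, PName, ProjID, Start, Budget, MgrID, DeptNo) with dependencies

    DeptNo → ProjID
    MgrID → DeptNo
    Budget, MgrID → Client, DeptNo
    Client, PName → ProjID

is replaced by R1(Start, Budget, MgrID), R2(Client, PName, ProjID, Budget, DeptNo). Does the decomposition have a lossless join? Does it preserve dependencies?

Lossless test: (Budget)⁺ = {Budget}, which is a superkey of neither fragment — lossy.
Dependency preservation: the restricted closure of {MgrID} across the fragments never reaches {DeptNo}, so MgrID → DeptNo cannot be enforced without a join — not preserved.

lossy and not dependency-preserving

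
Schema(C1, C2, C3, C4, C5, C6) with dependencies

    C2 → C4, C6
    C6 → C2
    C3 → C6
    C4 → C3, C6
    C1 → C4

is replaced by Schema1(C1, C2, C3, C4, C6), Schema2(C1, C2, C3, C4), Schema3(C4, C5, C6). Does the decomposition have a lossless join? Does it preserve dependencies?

lossy but dependency-preserving

Lossless test (chase): Rows 1 and 2 agree on C2; apply C2→C4, C6 and equate their C4, C6 entries. Rows 1 and 3 agree on C6; apply C6→C2 and equate their C2 entries. Rows 1 and 3 agree on C4; apply C4→C3, C6 and equate their C3, C6 entries. No row becomes fully distinguished — the join is lossy.
Dependency preservation: every FD's attributes lie within a single fragment, so each can be enforced locally — preserved.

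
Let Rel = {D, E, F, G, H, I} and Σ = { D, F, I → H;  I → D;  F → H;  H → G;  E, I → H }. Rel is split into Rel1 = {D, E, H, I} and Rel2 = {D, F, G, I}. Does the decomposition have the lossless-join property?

No

Common attributes: Rel1 ∩ Rel2 = {D, I}.
No dependency enlarges {D, I}, so (D, I)⁺ = {D, I}.
The closure contains neither all of Rel1 = {D, E, H, I} nor all of Rel2 = {D, F, G, I}, so the common attributes are not a superkey of either fragment. The join is lossy.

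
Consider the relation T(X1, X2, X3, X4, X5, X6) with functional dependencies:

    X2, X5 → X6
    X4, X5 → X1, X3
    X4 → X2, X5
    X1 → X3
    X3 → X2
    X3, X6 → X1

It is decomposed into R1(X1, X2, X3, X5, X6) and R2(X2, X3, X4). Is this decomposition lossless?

No

Common attributes: R1 ∩ R2 = {X2, X3}.
No dependency enlarges {X2, X3}, so (X2, X3)⁺ = {X2, X3}.
The closure contains neither all of R1 = {X1, X2, X3, X5, X6} nor all of R2 = {X2, X3, X4}, so the common attributes are not a superkey of either fragment. The join is lossy.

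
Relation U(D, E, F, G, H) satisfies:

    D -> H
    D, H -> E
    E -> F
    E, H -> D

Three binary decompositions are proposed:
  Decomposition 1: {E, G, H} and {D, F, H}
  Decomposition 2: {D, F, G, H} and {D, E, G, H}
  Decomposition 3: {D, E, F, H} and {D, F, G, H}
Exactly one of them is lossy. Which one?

Decomposition 1: common = {H}, closure = {H} → lossy.
Decomposition 2: common = {D, G, H}, closure = {D, E, F, G, H} → lossless.
Decomposition 3: common = {D, F, H}, closure = {D, E, F, H} → lossless.

Decomposition 1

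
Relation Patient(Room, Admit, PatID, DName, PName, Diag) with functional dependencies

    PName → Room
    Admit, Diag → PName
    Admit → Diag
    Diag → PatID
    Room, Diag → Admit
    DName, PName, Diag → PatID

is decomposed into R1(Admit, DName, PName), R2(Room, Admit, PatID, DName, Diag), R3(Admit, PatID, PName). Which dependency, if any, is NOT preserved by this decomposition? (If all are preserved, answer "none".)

PName → Room

Check PName → Room: no single fragment contains all of {Room, PName}, and the restricted closure of {PName} across the fragments never reaches {Room}.
Admit, Diag → PName is preserved.
Admit → Diag is preserved.
Diag → PatID is preserved.
Room, Diag → Admit is preserved.
DName, PName, Diag → PatID is preserved.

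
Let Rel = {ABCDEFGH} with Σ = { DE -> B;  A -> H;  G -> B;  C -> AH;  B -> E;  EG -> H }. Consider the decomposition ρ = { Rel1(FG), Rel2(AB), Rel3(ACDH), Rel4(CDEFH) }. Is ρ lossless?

Chase test. Columns are ABCDEFGH; row i has aⱼ where attribute j ∈ Reli, else bᵢⱼ.
Initial tableau (one row per fragment):
  row 1: b11 b12 b13 b14 b15 a6 a7 b18
  row 2: a1 a2 b23 b24 b25 b26 b27 b28
  row 3: a1 b32 a3 a4 b35 b36 b37 a8
  row 4: b41 b42 a3 a4 a5 a6 b47 a8
Rows 2 and 3 agree on A; apply A→H and equate their H entries.
Rows 3 and 4 agree on C; apply C→AH and equate their AH entries.
No row becomes fully distinguished — the join is lossy.

No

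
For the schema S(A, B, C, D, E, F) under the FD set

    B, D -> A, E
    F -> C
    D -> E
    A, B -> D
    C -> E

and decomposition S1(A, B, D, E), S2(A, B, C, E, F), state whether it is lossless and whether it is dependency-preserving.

lossless and dependency-preserving

Lossless test: (A, B, E)⁺ = {A, B, D, E}, which contains all of one fragment — lossless.
Dependency preservation: every FD's attributes lie within a single fragment, so each can be enforced locally — preserved.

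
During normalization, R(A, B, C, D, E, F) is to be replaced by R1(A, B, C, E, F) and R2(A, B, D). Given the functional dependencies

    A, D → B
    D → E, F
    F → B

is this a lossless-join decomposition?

Common attributes: R1 ∩ R2 = {A, B}.
No dependency enlarges {A, B}, so (A, B)⁺ = {A, B}.
The closure contains neither all of R1 = {A, B, C, E, F} nor all of R2 = {A, B, D}, so the common attributes are not a superkey of either fragment. The join is lossy.

No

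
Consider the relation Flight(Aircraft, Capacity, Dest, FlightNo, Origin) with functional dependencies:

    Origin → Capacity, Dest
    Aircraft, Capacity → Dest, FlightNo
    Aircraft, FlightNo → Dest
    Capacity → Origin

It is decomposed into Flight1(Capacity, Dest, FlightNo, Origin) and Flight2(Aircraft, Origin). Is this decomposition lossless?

No

Common attributes: Flight1 ∩ Flight2 = {Origin}.
Closure of {Origin}: Origin → Capacity, Dest applies, adding Capacity, Dest. So (Origin)⁺ = {Capacity, Dest, Origin}.
The closure contains neither all of Flight1 = {Capacity, Dest, FlightNo, Origin} nor all of Flight2 = {Aircraft, Origin}, so the common attributes are not a superkey of either fragment. The join is lossy.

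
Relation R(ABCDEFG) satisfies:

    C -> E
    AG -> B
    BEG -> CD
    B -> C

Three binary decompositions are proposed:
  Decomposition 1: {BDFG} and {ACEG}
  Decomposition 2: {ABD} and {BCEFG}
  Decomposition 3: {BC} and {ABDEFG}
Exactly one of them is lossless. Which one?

Decomposition 3

Decomposition 1: common = {G}, closure = {G} → lossy.
Decomposition 2: common = {B}, closure = {BCE} → lossy.
Decomposition 3: common = {B}, closure = {BCE} → lossless.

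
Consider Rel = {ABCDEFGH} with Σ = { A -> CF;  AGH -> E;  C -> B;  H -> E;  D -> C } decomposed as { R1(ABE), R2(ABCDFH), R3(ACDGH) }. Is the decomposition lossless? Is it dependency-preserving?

Lossless test (chase): Rows 1 and 2 agree on A; apply A→CF and equate their CF entries. Rows 1 and 3 agree on A; apply A→CF and equate their CF entries. Rows 1 and 3 agree on C; apply C→B and equate their B entries. Rows 2 and 3 agree on H; apply H→E and equate their E entries. No row becomes fully distinguished — the join is lossy.
Dependency preservation: the restricted closure of {AGH} across the fragments never reaches {E}, so AGH → E cannot be enforced without a join — not preserved.

lossy and not dependency-preserving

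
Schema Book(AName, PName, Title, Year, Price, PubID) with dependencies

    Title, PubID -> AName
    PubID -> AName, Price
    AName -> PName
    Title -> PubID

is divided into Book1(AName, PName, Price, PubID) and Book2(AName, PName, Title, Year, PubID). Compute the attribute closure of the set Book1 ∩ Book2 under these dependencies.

Book1 ∩ Book2 = {AName, PName, PubID}.
PubID → AName, Price applies, adding Price
Closure: {AName, PName, Price, PubID}.

AName, PName, Price, PubID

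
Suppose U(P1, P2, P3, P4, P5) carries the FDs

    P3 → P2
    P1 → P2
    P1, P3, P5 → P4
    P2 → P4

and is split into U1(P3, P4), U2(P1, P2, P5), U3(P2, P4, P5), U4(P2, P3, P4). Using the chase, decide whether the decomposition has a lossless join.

No

Chase test. Columns are P1, P2, P3, P4, P5; row i has aⱼ where attribute j ∈ Ui, else bᵢⱼ.
Initial tableau (one row per fragment):
  row 1: b11 b12 a3 a4 b15
  row 2: a1 a2 b23 b24 a5
  row 3: b31 a2 b33 a4 a5
  row 4: b41 a2 a3 a4 b45
Rows 1 and 4 agree on P3; apply P3→P2 and equate their P2 entries.
Rows 1 and 2 agree on P2; apply P2→P4 and equate their P4 entries.
No row becomes fully distinguished — the join is lossy.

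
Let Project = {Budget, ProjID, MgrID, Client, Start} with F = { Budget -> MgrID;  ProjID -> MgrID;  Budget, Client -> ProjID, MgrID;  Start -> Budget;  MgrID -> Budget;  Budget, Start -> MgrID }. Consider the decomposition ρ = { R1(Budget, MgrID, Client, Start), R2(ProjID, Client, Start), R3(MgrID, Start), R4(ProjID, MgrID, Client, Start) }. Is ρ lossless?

Chase test. Columns are Budget, ProjID, MgrID, Client, Start; row i has aⱼ where attribute j ∈ Ri, else bᵢⱼ.
Initial tableau (one row per fragment):
  row 1: a1 b12 a3 a4 a5
  row 2: b21 a2 b23 a4 a5
  row 3: b31 b32 a3 b34 a5
  row 4: b41 a2 a3 a4 a5
Rows 2 and 4 agree on ProjID; apply ProjID→MgrID and equate their MgrID entries.
Rows 1 and 2 agree on Start; apply Start→Budget and equate their Budget entries.
Rows 1 and 3 agree on Start; apply Start→Budget and equate their Budget entries.
Rows 1 and 4 agree on Start; apply Start→Budget and equate their Budget entries.
Rows 1 and 2 agree on Budget, Client; apply Budget, Client→ProjID, MgrID and equate their ProjID, MgrID entries.
Row 1 is now all distinguished symbols — the join is lossless.

Yes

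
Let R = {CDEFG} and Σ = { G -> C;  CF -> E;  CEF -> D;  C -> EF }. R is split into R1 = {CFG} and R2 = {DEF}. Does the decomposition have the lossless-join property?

Common attributes: R1 ∩ R2 = {F}.
No dependency enlarges {F}, so (F)⁺ = {F}.
The closure contains neither all of R1 = {CFG} nor all of R2 = {DEF}, so the common attributes are not a superkey of either fragment. The join is lossy.

No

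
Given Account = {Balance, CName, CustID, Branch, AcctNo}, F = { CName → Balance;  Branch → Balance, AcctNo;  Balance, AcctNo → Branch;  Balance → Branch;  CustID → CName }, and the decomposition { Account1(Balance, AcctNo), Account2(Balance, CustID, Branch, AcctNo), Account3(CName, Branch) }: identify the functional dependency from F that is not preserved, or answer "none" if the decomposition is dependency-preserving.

CustID → CName

Check CustID → CName: no single fragment contains all of {CName, CustID}, and the restricted closure of {CustID} across the fragments never reaches {CName}.
CName → Balance is preserved.
Branch → Balance, AcctNo is preserved.
Balance, AcctNo → Branch is preserved.
Balance → Branch is preserved.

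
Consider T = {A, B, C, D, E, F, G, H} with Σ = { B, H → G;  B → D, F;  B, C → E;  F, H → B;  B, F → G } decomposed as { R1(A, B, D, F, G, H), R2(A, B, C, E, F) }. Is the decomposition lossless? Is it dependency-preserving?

lossy but dependency-preserving

Lossless test: (A, B, F)⁺ = {A, B, D, F, G}, which is a superkey of neither fragment — lossy.
Dependency preservation: every FD's attributes lie within a single fragment, so each can be enforced locally — preserved.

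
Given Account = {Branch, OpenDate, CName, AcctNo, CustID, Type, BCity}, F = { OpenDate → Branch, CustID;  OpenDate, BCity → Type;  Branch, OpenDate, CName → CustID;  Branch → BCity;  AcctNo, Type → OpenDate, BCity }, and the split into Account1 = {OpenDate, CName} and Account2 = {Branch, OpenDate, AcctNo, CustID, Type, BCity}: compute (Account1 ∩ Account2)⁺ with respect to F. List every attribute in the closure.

Account1 ∩ Account2 = {OpenDate}.
OpenDate → Branch, CustID applies, adding Branch, CustID
Branch → BCity applies, adding BCity
OpenDate, BCity → Type applies, adding Type
Closure: {Branch, OpenDate, CustID, Type, BCity}.

Branch, OpenDate, CustID, Type, BCity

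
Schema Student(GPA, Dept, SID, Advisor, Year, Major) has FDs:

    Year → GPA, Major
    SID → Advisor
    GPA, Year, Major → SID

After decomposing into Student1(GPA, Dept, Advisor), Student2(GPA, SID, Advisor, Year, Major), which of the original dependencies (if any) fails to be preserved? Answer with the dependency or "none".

Year → GPA, Major lies within Student2.
SID → Advisor lies within Student2.
GPA, Year, Major → SID lies within Student2.
Every dependency is enforceable on the fragments, so the decomposition is dependency-preserving.

none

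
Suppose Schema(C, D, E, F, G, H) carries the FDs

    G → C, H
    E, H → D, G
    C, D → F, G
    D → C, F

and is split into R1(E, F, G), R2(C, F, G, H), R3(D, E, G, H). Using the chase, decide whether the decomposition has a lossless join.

Chase test. Columns are C, D, E, F, G, H; row i has aⱼ where attribute j ∈ Ri, else bᵢⱼ.
Initial tableau (one row per fragment):
  row 1: b11 b12 a3 a4 a5 b16
  row 2: a1 b22 b23 a4 a5 a6
  row 3: b31 a2 a3 b34 a5 a6
Rows 1 and 2 agree on G; apply G→C, H and equate their C, H entries.
Rows 1 and 3 agree on G; apply G→C, H and equate their C, H entries.
Rows 1 and 3 agree on E, H; apply E, H→D, G and equate their D, G entries.
Rows 1 and 3 agree on C, D; apply C, D→F, G and equate their F, G entries.
Row 1 is now all distinguished symbols — the join is lossless.

Yes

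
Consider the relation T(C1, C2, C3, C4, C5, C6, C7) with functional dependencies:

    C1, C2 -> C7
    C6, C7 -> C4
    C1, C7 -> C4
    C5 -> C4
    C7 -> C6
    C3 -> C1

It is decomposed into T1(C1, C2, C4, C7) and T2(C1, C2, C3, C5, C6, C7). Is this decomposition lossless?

Common attributes: T1 ∩ T2 = {C1, C2, C7}.
Closure of {C1, C2, C7}: C1, C7 → C4 applies, adding C4; C7 → C6 applies, adding C6. So (C1, C2, C7)⁺ = {C1, C2, C4, C6, C7}.
This closure contains every attribute of T1, so T1 ∩ T2 → T1. The join is lossless.

Yes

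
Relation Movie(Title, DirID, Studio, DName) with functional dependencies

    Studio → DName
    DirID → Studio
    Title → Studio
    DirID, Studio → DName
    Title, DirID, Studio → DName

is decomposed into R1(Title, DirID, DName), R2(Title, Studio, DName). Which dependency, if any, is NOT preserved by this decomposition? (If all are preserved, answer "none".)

Check DirID → Studio: no single fragment contains all of {DirID, Studio}, and the restricted closure of {DirID} across the fragments never reaches {Studio}.
Studio → DName is preserved.
Title → Studio is preserved.
DirID, Studio → DName is preserved.
Title, DirID, Studio → DName is preserved.

DirID → Studio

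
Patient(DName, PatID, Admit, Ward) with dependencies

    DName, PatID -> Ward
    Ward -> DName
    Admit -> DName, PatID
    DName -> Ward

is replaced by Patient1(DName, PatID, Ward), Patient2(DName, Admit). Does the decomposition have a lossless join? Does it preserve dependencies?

lossy and not dependency-preserving

Lossless test: (DName)⁺ = {DName, Ward}, which is a superkey of neither fragment — lossy.
Dependency preservation: the restricted closure of {Admit} across the fragments never reaches {DName, PatID}, so Admit → DName, PatID cannot be enforced without a join — not preserved.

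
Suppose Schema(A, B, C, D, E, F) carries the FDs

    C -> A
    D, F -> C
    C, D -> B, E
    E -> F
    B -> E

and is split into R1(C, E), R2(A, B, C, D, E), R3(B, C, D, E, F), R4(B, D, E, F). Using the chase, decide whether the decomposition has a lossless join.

Yes

Chase test. Columns are A, B, C, D, E, F; row i has aⱼ where attribute j ∈ Ri, else bᵢⱼ.
Initial tableau (one row per fragment):
  row 1: b11 b12 a3 b14 a5 b16
  row 2: a1 a2 a3 a4 a5 b26
  row 3: b31 a2 a3 a4 a5 a6
  row 4: b41 a2 b43 a4 a5 a6
Rows 1 and 2 agree on C; apply C→A and equate their A entries.
Rows 1 and 3 agree on C; apply C→A and equate their A entries.
Rows 3 and 4 agree on D, F; apply D, F→C and equate their C entries.
Rows 1 and 2 agree on E; apply E→F and equate their F entries.
Rows 1 and 3 agree on E; apply E→F and equate their F entries.
Rows 1 and 4 agree on C; apply C→A and equate their A entries.
Row 2 is now all distinguished symbols — the join is lossless.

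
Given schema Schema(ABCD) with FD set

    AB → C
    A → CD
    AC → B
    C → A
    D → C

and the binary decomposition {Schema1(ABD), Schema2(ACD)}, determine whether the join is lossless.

Yes

Common attributes: Schema1 ∩ Schema2 = {AD}.
Closure of {AD}: A → CD applies, adding C; AC → B applies, adding B. So (AD)⁺ = {ABCD}.
This closure contains every attribute of Schema1, so Schema1 ∩ Schema2 → Schema1. The join is lossless.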